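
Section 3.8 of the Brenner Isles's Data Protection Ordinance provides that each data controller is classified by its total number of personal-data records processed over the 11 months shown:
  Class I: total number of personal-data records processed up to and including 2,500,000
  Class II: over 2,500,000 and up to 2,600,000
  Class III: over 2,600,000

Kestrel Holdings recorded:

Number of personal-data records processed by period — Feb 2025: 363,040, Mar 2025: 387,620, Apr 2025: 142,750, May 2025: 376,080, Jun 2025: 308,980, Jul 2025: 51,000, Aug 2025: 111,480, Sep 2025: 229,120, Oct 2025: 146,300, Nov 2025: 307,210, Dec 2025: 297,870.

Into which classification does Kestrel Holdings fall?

Class III

Total number of personal-data records processed: 363,040 + 387,620 + 142,750 + 376,080 + 308,980 + 51,000 + 111,480 + 229,120 + 146,300 + 307,210 + 297,870 = 2,721,450.
2,721,450 > 2,600,000, so Class III applies.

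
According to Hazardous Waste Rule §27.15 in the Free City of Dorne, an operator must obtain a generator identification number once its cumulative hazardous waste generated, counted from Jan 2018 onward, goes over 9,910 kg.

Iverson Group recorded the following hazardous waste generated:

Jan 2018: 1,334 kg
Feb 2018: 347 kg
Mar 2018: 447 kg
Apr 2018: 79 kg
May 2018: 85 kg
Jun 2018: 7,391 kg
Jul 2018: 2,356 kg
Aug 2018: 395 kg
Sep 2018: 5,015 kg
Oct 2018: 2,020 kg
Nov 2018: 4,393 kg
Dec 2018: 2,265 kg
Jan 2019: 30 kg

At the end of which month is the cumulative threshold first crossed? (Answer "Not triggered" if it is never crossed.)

Jul 2018

Through Jan 2018: 1,334 kg
Through Feb 2018: 1,681 kg
Through Mar 2018: 2,128 kg
Through Apr 2018: 2,207 kg
Through May 2018: 2,292 kg
Through Jun 2018: 9,683 kg
Through Jul 2018: 12,039 kg ← exceeds threshold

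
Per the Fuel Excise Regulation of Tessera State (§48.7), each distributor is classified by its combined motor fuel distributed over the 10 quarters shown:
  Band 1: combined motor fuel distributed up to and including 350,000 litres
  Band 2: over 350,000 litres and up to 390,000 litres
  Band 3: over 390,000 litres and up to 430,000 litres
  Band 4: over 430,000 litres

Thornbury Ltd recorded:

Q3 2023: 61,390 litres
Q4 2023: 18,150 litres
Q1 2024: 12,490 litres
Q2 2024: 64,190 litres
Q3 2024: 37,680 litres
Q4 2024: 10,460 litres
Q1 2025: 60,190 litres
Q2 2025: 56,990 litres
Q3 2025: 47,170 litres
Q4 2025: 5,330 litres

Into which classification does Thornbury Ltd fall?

Combined motor fuel distributed: 61,390 litres + 18,150 litres + 12,490 litres + 64,190 litres + 37,680 litres + 10,460 litres + 60,190 litres + 56,990 litres + 47,170 litres + 5,330 litres = 374,040 litres.
350,000 litres < 374,040 litres ≤ 390,000 litres, so Band 2 applies.

Band 2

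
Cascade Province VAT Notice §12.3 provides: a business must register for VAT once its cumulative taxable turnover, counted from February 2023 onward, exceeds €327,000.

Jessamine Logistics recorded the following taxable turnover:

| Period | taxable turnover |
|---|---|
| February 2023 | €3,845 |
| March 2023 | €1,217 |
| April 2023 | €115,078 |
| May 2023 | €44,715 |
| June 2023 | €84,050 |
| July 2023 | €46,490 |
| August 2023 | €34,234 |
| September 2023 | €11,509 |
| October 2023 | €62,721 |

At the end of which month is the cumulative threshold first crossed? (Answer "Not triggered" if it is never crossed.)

Through February 2023: €3,845
Through March 2023: €5,062
Through April 2023: €120,140
Through May 2023: €164,855
Through June 2023: €248,905
Through July 2023: €295,395
Through August 2023: €329,629 ← exceeds threshold

August 2023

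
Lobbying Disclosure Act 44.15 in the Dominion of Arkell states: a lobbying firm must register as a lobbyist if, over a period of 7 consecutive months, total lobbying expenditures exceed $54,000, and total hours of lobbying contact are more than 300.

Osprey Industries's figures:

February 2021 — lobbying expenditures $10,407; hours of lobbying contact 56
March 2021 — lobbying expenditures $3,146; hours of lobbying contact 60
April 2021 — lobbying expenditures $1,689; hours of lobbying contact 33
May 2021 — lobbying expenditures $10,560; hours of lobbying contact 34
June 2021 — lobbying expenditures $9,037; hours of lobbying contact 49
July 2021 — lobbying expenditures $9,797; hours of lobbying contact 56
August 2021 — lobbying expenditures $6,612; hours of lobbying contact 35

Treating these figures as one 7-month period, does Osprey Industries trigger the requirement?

No

Total lobbying expenditures: $10,407 + $3,146 + $1,689 + $10,560 + $9,037 + $9,797 + $6,612 = $51,248 (≤ $54,000).
Total hours of lobbying contact: 56 + 60 + 33 + 34 + 49 + 56 + 35 = 323 (> 300).
The test is 'and': the rule requires both, and at least one is not exceeded.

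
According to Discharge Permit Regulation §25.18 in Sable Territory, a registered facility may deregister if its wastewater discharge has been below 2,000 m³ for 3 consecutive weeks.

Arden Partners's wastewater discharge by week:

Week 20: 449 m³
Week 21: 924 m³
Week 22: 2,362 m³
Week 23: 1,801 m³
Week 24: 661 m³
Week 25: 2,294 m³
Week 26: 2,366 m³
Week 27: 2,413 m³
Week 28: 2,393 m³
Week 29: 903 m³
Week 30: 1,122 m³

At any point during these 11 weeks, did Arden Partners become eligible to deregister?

No

Weeks below 2,000 m³: Week 20, Week 21, Week 23, Week 24, Week 29, Week 30.
Longest run of consecutive weeks below the threshold: 2.
2 < 3, so Arden Partners never became eligible.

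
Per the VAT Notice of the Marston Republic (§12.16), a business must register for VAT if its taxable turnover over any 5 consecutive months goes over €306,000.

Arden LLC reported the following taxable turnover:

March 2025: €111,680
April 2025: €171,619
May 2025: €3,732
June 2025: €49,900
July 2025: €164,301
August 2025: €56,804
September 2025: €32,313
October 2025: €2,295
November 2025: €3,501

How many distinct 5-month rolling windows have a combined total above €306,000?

3

March 2025–July 2025: €111,680 + €171,619 + €3,732 + €49,900 + €164,301 = €501,232 (over)
April 2025–August 2025: €171,619 + €3,732 + €49,900 + €164,301 + €56,804 = €446,356 (over)
May 2025–September 2025: €3,732 + €49,900 + €164,301 + €56,804 + €32,313 = €307,050 (over)
June 2025–October 2025: €49,900 + €164,301 + €56,804 + €32,313 + €2,295 = €305,613 (under)
July 2025–November 2025: €164,301 + €56,804 + €32,313 + €2,295 + €3,501 = €259,214 (under)
3 windows exceed the threshold.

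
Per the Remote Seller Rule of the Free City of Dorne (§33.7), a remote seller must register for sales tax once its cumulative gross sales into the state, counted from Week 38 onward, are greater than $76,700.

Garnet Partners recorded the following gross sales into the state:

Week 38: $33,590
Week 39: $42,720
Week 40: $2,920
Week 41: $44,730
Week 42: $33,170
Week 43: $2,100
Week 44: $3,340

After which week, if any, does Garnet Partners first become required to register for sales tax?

Week 40

Through Week 38: $33,590
Through Week 39: $76,310
Through Week 40: $79,230 ← exceeds threshold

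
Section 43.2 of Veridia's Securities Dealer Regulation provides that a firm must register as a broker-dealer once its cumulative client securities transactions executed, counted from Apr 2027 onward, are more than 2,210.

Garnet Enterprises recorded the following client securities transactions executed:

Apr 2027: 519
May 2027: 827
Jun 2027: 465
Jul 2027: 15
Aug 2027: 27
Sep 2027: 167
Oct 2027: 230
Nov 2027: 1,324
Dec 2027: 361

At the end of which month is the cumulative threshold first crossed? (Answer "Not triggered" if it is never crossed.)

Through Apr 2027: 519
Through May 2027: 1,346
Through Jun 2027: 1,811
Through Jul 2027: 1,826
Through Aug 2027: 1,853
Through Sep 2027: 2,020
Through Oct 2027: 2,250 ← exceeds threshold

Oct 2027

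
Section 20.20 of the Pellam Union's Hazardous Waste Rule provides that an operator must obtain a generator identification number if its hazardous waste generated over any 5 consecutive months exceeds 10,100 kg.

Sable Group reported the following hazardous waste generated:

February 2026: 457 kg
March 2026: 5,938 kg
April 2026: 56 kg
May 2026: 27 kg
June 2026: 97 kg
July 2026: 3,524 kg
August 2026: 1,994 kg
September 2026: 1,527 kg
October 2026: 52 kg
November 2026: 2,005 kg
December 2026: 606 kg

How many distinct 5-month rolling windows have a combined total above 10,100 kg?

0

February 2026–June 2026: 457 kg + 5,938 kg + 56 kg + 27 kg + 97 kg = 6,575 kg (under)
March 2026–July 2026: 5,938 kg + 56 kg + 27 kg + 97 kg + 3,524 kg = 9,642 kg (under)
April 2026–August 2026: 56 kg + 27 kg + 97 kg + 3,524 kg + 1,994 kg = 5,698 kg (under)
May 2026–September 2026: 27 kg + 97 kg + 3,524 kg + 1,994 kg + 1,527 kg = 7,169 kg (under)
June 2026–October 2026: 97 kg + 3,524 kg + 1,994 kg + 1,527 kg + 52 kg = 7,194 kg (under)
July 2026–November 2026: 3,524 kg + 1,994 kg + 1,527 kg + 52 kg + 2,005 kg = 9,102 kg (under)
August 2026–December 2026: 1,994 kg + 1,527 kg + 52 kg + 2,005 kg + 606 kg = 6,184 kg (under)
0 windows exceed the threshold.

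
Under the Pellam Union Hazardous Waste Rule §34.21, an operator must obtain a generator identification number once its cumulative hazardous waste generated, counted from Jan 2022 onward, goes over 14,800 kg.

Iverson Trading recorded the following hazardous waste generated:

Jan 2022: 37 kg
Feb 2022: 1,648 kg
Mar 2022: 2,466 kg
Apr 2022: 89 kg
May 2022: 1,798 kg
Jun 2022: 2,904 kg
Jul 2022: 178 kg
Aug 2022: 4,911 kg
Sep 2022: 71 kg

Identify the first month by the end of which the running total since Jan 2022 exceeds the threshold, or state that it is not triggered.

Through Jan 2022: 37 kg
Through Feb 2022: 1,685 kg
Through Mar 2022: 4,151 kg
Through Apr 2022: 4,240 kg
Through May 2022: 6,038 kg
Through Jun 2022: 8,942 kg
Through Jul 2022: 9,120 kg
Through Aug 2022: 14,031 kg
Through Sep 2022: 14,102 kg
Final cumulative total 14,102 kg ≤ 14,800 kg; the threshold is never exceeded.

Not triggered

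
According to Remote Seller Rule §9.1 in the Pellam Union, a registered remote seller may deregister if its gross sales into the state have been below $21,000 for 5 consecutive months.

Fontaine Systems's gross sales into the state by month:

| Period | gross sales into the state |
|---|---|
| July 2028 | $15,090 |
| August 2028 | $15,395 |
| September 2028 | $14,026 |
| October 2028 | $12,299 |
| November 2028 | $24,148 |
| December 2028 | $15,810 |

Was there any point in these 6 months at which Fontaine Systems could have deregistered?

Months below $21,000: July 2028, August 2028, September 2028, October 2028, December 2028.
Longest run of consecutive months below the threshold: 4.
4 < 5, so Fontaine Systems never became eligible.

No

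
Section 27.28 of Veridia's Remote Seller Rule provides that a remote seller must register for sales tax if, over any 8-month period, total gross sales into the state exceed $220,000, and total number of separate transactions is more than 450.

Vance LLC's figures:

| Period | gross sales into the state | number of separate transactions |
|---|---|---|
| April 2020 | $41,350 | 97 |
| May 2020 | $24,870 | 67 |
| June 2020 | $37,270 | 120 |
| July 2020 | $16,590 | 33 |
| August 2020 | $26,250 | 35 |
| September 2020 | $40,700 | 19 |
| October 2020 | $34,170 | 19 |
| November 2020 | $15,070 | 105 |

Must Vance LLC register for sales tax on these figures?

Total gross sales into the state: $41,350 + $24,870 + $37,270 + $16,590 + $26,250 + $40,700 + $34,170 + $15,070 = $236,270 (> $220,000).
Total number of separate transactions: 97 + 67 + 120 + 33 + 35 + 19 + 19 + 105 = 495 (> 450).
The test is 'and': both thresholds are exceeded.

Yes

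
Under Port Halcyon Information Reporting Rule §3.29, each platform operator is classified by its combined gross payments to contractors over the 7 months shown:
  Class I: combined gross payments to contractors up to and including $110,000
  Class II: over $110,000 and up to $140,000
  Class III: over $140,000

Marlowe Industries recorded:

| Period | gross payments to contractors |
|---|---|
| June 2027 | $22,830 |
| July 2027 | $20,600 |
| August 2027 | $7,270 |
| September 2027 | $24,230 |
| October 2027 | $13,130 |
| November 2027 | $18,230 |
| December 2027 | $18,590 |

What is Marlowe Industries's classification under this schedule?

Combined gross payments to contractors: $22,830 + $20,600 + $7,270 + $24,230 + $13,130 + $18,230 + $18,590 = $124,880.
$110,000 < $124,880 ≤ $140,000, so Class II applies.

Class II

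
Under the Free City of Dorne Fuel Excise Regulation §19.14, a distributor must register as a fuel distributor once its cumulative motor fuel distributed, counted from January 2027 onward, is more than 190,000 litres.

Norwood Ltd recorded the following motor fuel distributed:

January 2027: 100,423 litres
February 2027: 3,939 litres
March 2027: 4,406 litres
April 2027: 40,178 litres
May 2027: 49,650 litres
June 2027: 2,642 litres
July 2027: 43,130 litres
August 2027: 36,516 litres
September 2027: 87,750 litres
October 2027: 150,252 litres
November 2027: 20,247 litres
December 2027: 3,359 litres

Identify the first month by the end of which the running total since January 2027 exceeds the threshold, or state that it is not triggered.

Through January 2027: 100,423 litres
Through February 2027: 104,362 litres
Through March 2027: 108,768 litres
Through April 2027: 148,946 litres
Through May 2027: 198,596 litres ← exceeds threshold

May 2027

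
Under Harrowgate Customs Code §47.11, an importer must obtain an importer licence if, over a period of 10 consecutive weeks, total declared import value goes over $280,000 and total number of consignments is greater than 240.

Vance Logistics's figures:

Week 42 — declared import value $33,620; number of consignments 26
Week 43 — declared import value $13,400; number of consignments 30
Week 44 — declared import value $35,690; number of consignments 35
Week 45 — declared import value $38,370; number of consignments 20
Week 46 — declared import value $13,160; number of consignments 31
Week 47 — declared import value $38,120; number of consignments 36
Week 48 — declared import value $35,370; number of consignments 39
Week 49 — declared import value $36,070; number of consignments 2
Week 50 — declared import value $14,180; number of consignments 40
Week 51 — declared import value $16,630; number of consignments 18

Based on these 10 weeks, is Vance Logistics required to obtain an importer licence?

No

Total declared import value: $33,620 + $13,400 + $35,690 + $38,370 + $13,160 + $38,120 + $35,370 + $36,070 + $14,180 + $16,630 = $274,610 (≤ $280,000).
Total number of consignments: 26 + 30 + 35 + 20 + 31 + 36 + 39 + 2 + 40 + 18 = 277 (> 240).
The test is 'and': the rule requires both, and at least one is not exceeded.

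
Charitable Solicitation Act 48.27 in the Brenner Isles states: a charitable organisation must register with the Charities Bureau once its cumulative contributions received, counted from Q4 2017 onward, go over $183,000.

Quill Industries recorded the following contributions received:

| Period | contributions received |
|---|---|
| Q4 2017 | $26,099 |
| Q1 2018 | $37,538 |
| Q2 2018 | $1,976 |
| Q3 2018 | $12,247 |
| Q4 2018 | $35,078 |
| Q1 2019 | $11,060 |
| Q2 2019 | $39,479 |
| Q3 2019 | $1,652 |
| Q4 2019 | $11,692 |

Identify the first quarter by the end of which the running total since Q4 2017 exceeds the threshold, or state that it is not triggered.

Not triggered

Through Q4 2017: $26,099
Through Q1 2018: $63,637
Through Q2 2018: $65,613
Through Q3 2018: $77,860
Through Q4 2018: $112,938
Through Q1 2019: $123,998
Through Q2 2019: $163,477
Through Q3 2019: $165,129
Through Q4 2019: $176,821
Final cumulative total $176,821 ≤ $183,000; the threshold is never exceeded.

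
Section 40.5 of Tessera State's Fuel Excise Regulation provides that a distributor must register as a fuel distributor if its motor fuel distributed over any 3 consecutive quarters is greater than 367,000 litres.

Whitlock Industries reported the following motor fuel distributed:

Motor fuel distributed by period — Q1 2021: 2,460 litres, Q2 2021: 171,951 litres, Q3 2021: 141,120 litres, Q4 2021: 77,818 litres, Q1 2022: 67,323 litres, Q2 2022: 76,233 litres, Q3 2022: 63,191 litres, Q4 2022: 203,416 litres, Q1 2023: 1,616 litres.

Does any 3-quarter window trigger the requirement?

Yes

Q1 2021–Q3 2021: 2,460 litres + 171,951 litres + 141,120 litres = 315,531 litres (under)
Q2 2021–Q4 2021: 171,951 litres + 141,120 litres + 77,818 litres = 390,889 litres (over)
Q3 2021–Q1 2022: 141,120 litres + 77,818 litres + 67,323 litres = 286,261 litres (under)
Q4 2021–Q2 2022: 77,818 litres + 67,323 litres + 76,233 litres = 221,374 litres (under)
Q1 2022–Q3 2022: 67,323 litres + 76,233 litres + 63,191 litres = 206,747 litres (under)
Q2 2022–Q4 2022: 76,233 litres + 63,191 litres + 203,416 litres = 342,840 litres (under)
Q3 2022–Q1 2023: 63,191 litres + 203,416 litres + 1,616 litres = 268,223 litres (under)
At least one window exceeds 367,000 litres.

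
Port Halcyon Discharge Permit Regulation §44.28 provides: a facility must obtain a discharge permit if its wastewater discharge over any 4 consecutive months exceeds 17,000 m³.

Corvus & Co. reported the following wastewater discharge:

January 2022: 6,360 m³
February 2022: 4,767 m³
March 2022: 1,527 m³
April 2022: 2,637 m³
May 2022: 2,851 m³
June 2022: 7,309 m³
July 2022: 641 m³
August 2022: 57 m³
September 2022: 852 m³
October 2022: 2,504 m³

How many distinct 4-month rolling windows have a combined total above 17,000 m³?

0

January 2022–April 2022: 6,360 m³ + 4,767 m³ + 1,527 m³ + 2,637 m³ = 15,291 m³ (under)
February 2022–May 2022: 4,767 m³ + 1,527 m³ + 2,637 m³ + 2,851 m³ = 11,782 m³ (under)
March 2022–June 2022: 1,527 m³ + 2,637 m³ + 2,851 m³ + 7,309 m³ = 14,324 m³ (under)
April 2022–July 2022: 2,637 m³ + 2,851 m³ + 7,309 m³ + 641 m³ = 13,438 m³ (under)
May 2022–August 2022: 2,851 m³ + 7,309 m³ + 641 m³ + 57 m³ = 10,858 m³ (under)
June 2022–September 2022: 7,309 m³ + 641 m³ + 57 m³ + 852 m³ = 8,859 m³ (under)
July 2022–October 2022: 641 m³ + 57 m³ + 852 m³ + 2,504 m³ = 4,054 m³ (under)
0 windows exceed the threshold.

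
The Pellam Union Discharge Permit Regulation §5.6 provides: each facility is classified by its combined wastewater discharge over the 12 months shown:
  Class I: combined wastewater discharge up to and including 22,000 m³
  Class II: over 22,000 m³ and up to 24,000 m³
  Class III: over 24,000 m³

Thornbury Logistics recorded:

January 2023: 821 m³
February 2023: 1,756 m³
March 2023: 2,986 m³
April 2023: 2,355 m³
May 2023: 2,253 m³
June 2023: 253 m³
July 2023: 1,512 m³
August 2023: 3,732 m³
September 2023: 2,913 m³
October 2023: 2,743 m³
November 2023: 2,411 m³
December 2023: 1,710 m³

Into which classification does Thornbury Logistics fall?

Class III

Combined wastewater discharge: 821 m³ + 1,756 m³ + 2,986 m³ + 2,355 m³ + 2,253 m³ + 253 m³ + 1,512 m³ + 3,732 m³ + 2,913 m³ + 2,743 m³ + 2,411 m³ + 1,710 m³ = 25,445 m³.
25,445 m³ > 24,000 m³, so Class III applies.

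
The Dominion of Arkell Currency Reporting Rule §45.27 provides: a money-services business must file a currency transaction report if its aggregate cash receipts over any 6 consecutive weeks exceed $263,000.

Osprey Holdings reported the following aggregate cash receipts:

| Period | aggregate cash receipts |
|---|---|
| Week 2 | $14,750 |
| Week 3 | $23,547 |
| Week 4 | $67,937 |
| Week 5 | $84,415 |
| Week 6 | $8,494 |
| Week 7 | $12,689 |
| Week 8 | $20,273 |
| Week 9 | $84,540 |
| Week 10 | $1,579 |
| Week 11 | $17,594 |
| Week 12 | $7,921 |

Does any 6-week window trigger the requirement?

Week 2–Week 7: $14,750 + $23,547 + $67,937 + $84,415 + $8,494 + $12,689 = $211,832 (under)
Week 3–Week 8: $23,547 + $67,937 + $84,415 + $8,494 + $12,689 + $20,273 = $217,355 (under)
Week 4–Week 9: $67,937 + $84,415 + $8,494 + $12,689 + $20,273 + $84,540 = $278,348 (over)
Week 5–Week 10: $84,415 + $8,494 + $12,689 + $20,273 + $84,540 + $1,579 = $211,990 (under)
Week 6–Week 11: $8,494 + $12,689 + $20,273 + $84,540 + $1,579 + $17,594 = $145,169 (under)
Week 7–Week 12: $12,689 + $20,273 + $84,540 + $1,579 + $17,594 + $7,921 = $144,596 (under)
At least one window exceeds $263,000.

Yes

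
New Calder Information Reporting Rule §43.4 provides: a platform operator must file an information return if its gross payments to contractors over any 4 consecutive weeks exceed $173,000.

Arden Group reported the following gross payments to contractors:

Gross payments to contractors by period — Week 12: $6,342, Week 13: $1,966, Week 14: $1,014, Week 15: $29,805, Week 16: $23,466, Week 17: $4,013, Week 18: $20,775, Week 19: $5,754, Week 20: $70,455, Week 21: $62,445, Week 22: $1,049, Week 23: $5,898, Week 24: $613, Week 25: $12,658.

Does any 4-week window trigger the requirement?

Week 12–Week 15: $6,342 + $1,966 + $1,014 + $29,805 = $39,127 (under)
Week 13–Week 16: $1,966 + $1,014 + $29,805 + $23,466 = $56,251 (under)
Week 14–Week 17: $1,014 + $29,805 + $23,466 + $4,013 = $58,298 (under)
Week 15–Week 18: $29,805 + $23,466 + $4,013 + $20,775 = $78,059 (under)
Week 16–Week 19: $23,466 + $4,013 + $20,775 + $5,754 = $54,008 (under)
Week 17–Week 20: $4,013 + $20,775 + $5,754 + $70,455 = $100,997 (under)
Week 18–Week 21: $20,775 + $5,754 + $70,455 + $62,445 = $159,429 (under)
Week 19–Week 22: $5,754 + $70,455 + $62,445 + $1,049 = $139,703 (under)
Week 20–Week 23: $70,455 + $62,445 + $1,049 + $5,898 = $139,847 (under)
Week 21–Week 24: $62,445 + $1,049 + $5,898 + $613 = $70,005 (under)
Week 22–Week 25: $1,049 + $5,898 + $613 + $12,658 = $20,218 (under)
No window exceeds $173,000.

No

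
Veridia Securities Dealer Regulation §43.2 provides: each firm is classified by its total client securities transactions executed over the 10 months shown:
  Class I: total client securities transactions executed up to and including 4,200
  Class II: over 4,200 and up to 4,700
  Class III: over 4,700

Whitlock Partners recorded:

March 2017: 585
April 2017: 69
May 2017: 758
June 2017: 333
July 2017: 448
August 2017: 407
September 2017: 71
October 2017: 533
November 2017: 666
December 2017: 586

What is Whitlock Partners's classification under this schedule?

Class II

Total client securities transactions executed: 585 + 69 + 758 + 333 + 448 + 407 + 71 + 533 + 666 + 586 = 4,456.
4,200 < 4,456 ≤ 4,700, so Class II applies.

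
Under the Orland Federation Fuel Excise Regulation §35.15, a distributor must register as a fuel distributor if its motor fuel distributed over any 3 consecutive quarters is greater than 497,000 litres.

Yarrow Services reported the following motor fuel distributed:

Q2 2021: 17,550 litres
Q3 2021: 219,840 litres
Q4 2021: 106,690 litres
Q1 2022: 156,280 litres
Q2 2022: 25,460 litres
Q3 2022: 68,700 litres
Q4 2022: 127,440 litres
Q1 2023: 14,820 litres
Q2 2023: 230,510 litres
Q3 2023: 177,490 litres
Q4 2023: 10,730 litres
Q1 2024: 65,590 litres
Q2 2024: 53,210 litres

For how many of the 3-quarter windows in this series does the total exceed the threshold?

0

Q2 2021–Q4 2021: 17,550 litres + 219,840 litres + 106,690 litres = 344,080 litres (under)
Q3 2021–Q1 2022: 219,840 litres + 106,690 litres + 156,280 litres = 482,810 litres (under)
Q4 2021–Q2 2022: 106,690 litres + 156,280 litres + 25,460 litres = 288,430 litres (under)
Q1 2022–Q3 2022: 156,280 litres + 25,460 litres + 68,700 litres = 250,440 litres (under)
Q2 2022–Q4 2022: 25,460 litres + 68,700 litres + 127,440 litres = 221,600 litres (under)
Q3 2022–Q1 2023: 68,700 litres + 127,440 litres + 14,820 litres = 210,960 litres (under)
Q4 2022–Q2 2023: 127,440 litres + 14,820 litres + 230,510 litres = 372,770 litres (under)
Q1 2023–Q3 2023: 14,820 litres + 230,510 litres + 177,490 litres = 422,820 litres (under)
Q2 2023–Q4 2023: 230,510 litres + 177,490 litres + 10,730 litres = 418,730 litres (under)
Q3 2023–Q1 2024: 177,490 litres + 10,730 litres + 65,590 litres = 253,810 litres (under)
Q4 2023–Q2 2024: 10,730 litres + 65,590 litres + 53,210 litres = 129,530 litres (under)
0 windows exceed the threshold.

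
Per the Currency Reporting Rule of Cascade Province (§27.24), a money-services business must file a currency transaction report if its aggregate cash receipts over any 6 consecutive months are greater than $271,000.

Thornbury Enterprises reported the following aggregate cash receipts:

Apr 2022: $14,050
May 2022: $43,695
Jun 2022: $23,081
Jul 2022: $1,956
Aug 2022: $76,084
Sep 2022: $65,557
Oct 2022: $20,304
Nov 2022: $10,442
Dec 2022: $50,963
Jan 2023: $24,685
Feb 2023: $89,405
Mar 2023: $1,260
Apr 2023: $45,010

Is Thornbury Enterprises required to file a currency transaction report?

Apr 2022–Sep 2022: $14,050 + $43,695 + $23,081 + $1,956 + $76,084 + $65,557 = $224,423 (under)
May 2022–Oct 2022: $43,695 + $23,081 + $1,956 + $76,084 + $65,557 + $20,304 = $230,677 (under)
Jun 2022–Nov 2022: $23,081 + $1,956 + $76,084 + $65,557 + $20,304 + $10,442 = $197,424 (under)
Jul 2022–Dec 2022: $1,956 + $76,084 + $65,557 + $20,304 + $10,442 + $50,963 = $225,306 (under)
Aug 2022–Jan 2023: $76,084 + $65,557 + $20,304 + $10,442 + $50,963 + $24,685 = $248,035 (under)
Sep 2022–Feb 2023: $65,557 + $20,304 + $10,442 + $50,963 + $24,685 + $89,405 = $261,356 (under)
Oct 2022–Mar 2023: $20,304 + $10,442 + $50,963 + $24,685 + $89,405 + $1,260 = $197,059 (under)
Nov 2022–Apr 2023: $10,442 + $50,963 + $24,685 + $89,405 + $1,260 + $45,010 = $221,765 (under)
No window exceeds $271,000.

No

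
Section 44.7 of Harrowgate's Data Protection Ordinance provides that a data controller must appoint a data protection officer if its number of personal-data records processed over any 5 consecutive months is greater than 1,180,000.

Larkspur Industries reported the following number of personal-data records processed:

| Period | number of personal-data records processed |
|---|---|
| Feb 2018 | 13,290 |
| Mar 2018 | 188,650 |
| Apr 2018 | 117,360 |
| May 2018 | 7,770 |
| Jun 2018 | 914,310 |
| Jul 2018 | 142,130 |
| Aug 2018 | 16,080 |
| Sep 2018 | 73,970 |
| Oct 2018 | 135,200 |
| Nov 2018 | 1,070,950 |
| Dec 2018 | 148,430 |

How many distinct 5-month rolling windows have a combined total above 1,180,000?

6

Feb 2018–Jun 2018: 13,290 + 188,650 + 117,360 + 7,770 + 914,310 = 1,241,380 (over)
Mar 2018–Jul 2018: 188,650 + 117,360 + 7,770 + 914,310 + 142,130 = 1,370,220 (over)
Apr 2018–Aug 2018: 117,360 + 7,770 + 914,310 + 142,130 + 16,080 = 1,197,650 (over)
May 2018–Sep 2018: 7,770 + 914,310 + 142,130 + 16,080 + 73,970 = 1,154,260 (under)
Jun 2018–Oct 2018: 914,310 + 142,130 + 16,080 + 73,970 + 135,200 = 1,281,690 (over)
Jul 2018–Nov 2018: 142,130 + 16,080 + 73,970 + 135,200 + 1,070,950 = 1,438,330 (over)
Aug 2018–Dec 2018: 16,080 + 73,970 + 135,200 + 1,070,950 + 148,430 = 1,444,630 (over)
6 windows exceed the threshold.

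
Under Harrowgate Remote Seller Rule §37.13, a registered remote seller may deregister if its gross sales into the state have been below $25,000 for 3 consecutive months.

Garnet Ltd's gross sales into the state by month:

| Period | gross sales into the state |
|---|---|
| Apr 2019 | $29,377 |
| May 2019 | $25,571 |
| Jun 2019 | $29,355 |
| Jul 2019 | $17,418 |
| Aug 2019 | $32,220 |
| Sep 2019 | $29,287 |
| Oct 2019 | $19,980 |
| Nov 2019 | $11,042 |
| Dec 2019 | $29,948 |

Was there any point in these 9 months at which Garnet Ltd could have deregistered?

No

Months below $25,000: Jul 2019, Oct 2019, Nov 2019.
Longest run of consecutive months below the threshold: 2.
2 < 3, so Garnet Ltd never became eligible.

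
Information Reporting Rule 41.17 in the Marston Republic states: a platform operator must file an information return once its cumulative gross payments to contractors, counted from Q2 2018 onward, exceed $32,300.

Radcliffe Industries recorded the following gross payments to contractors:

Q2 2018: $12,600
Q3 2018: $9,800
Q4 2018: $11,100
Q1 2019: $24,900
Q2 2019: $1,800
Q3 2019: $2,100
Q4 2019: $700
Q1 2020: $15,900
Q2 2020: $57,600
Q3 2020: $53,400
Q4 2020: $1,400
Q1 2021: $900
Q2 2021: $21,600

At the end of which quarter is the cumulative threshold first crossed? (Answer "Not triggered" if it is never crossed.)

Q4 2018

Through Q2 2018: $12,600
Through Q3 2018: $22,400
Through Q4 2018: $33,500 ← exceeds threshold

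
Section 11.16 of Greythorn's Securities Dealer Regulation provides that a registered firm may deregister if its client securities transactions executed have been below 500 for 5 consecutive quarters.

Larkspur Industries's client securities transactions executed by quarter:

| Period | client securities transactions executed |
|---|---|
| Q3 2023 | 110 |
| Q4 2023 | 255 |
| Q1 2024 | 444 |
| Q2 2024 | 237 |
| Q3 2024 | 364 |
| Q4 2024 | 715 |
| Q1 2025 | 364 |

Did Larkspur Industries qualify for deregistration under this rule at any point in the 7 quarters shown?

Quarters below 500: Q3 2023, Q4 2023, Q1 2024, Q2 2024, Q3 2024, Q1 2025.
Longest run of consecutive quarters below the threshold: 5.
5 ≥ 5, so Larkspur Industries became eligible.

Yes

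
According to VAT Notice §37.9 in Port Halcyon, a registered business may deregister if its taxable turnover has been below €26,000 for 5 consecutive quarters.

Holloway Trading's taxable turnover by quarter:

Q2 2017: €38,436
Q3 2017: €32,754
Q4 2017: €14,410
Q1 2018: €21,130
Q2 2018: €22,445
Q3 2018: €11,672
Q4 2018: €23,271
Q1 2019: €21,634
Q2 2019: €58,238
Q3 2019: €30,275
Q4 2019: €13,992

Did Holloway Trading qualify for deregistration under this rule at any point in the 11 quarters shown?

Yes

Quarters below €26,000: Q4 2017, Q1 2018, Q2 2018, Q3 2018, Q4 2018, Q1 2019, Q4 2019.
Longest run of consecutive quarters below the threshold: 6.
6 ≥ 5, so Holloway Trading became eligible.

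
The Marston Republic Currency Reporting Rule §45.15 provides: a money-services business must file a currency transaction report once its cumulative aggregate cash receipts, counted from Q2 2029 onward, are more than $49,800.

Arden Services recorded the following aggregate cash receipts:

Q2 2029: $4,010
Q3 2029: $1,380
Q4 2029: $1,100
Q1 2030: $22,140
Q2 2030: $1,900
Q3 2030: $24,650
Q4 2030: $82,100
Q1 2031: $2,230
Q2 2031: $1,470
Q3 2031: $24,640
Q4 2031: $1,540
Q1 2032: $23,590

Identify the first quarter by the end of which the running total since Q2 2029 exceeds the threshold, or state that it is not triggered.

Q3 2030

Through Q2 2029: $4,010
Through Q3 2029: $5,390
Through Q4 2029: $6,490
Through Q1 2030: $28,630
Through Q2 2030: $30,530
Through Q3 2030: $55,180 ← exceeds threshold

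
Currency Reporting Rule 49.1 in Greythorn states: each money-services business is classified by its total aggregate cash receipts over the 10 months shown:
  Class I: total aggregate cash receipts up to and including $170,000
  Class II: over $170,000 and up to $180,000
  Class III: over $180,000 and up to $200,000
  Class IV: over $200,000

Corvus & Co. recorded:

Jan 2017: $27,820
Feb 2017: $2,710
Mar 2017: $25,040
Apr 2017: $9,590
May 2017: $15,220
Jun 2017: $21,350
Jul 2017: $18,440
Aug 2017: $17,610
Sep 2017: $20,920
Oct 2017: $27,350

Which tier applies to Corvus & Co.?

Total aggregate cash receipts: $27,820 + $2,710 + $25,040 + $9,590 + $15,220 + $21,350 + $18,440 + $17,610 + $20,920 + $27,350 = $186,050.
$180,000 < $186,050 ≤ $200,000, so Class III applies.

Class III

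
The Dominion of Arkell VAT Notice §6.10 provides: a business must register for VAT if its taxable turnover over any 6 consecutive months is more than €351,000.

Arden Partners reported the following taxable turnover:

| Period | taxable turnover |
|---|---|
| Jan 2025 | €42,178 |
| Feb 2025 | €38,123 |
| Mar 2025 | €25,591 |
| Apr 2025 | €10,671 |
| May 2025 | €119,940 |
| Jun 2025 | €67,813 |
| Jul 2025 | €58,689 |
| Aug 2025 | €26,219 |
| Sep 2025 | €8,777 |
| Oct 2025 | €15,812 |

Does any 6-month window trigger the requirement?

Jan 2025–Jun 2025: €42,178 + €38,123 + €25,591 + €10,671 + €119,940 + €67,813 = €304,316 (under)
Feb 2025–Jul 2025: €38,123 + €25,591 + €10,671 + €119,940 + €67,813 + €58,689 = €320,827 (under)
Mar 2025–Aug 2025: €25,591 + €10,671 + €119,940 + €67,813 + €58,689 + €26,219 = €308,923 (under)
Apr 2025–Sep 2025: €10,671 + €119,940 + €67,813 + €58,689 + €26,219 + €8,777 = €292,109 (under)
May 2025–Oct 2025: €119,940 + €67,813 + €58,689 + €26,219 + €8,777 + €15,812 = €297,250 (under)
No window exceeds €351,000.

No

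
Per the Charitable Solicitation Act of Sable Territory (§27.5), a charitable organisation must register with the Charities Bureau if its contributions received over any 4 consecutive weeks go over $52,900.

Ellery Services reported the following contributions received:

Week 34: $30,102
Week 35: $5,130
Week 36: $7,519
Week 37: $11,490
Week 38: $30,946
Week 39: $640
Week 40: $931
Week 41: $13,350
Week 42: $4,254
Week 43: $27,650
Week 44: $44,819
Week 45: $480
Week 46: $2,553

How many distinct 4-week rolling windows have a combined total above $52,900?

Week 34–Week 37: $30,102 + $5,130 + $7,519 + $11,490 = $54,241 (over)
Week 35–Week 38: $5,130 + $7,519 + $11,490 + $30,946 = $55,085 (over)
Week 36–Week 39: $7,519 + $11,490 + $30,946 + $640 = $50,595 (under)
Week 37–Week 40: $11,490 + $30,946 + $640 + $931 = $44,007 (under)
Week 38–Week 41: $30,946 + $640 + $931 + $13,350 = $45,867 (under)
Week 39–Week 42: $640 + $931 + $13,350 + $4,254 = $19,175 (under)
Week 40–Week 43: $931 + $13,350 + $4,254 + $27,650 = $46,185 (under)
Week 41–Week 44: $13,350 + $4,254 + $27,650 + $44,819 = $90,073 (over)
Week 42–Week 45: $4,254 + $27,650 + $44,819 + $480 = $77,203 (over)
Week 43–Week 46: $27,650 + $44,819 + $480 + $2,553 = $75,502 (over)
5 windows exceed the threshold.

5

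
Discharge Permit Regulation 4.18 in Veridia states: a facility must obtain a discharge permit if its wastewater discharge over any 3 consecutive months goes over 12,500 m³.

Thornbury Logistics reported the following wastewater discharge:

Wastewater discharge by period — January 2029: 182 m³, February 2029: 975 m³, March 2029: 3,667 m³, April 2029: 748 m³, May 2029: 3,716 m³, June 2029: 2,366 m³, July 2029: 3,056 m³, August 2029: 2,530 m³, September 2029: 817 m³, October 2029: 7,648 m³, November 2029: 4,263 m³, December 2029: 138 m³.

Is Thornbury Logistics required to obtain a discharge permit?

January 2029–March 2029: 182 m³ + 975 m³ + 3,667 m³ = 4,824 m³ (under)
February 2029–April 2029: 975 m³ + 3,667 m³ + 748 m³ = 5,390 m³ (under)
March 2029–May 2029: 3,667 m³ + 748 m³ + 3,716 m³ = 8,131 m³ (under)
April 2029–June 2029: 748 m³ + 3,716 m³ + 2,366 m³ = 6,830 m³ (under)
May 2029–July 2029: 3,716 m³ + 2,366 m³ + 3,056 m³ = 9,138 m³ (under)
June 2029–August 2029: 2,366 m³ + 3,056 m³ + 2,530 m³ = 7,952 m³ (under)
July 2029–September 2029: 3,056 m³ + 2,530 m³ + 817 m³ = 6,403 m³ (under)
August 2029–October 2029: 2,530 m³ + 817 m³ + 7,648 m³ = 10,995 m³ (under)
September 2029–November 2029: 817 m³ + 7,648 m³ + 4,263 m³ = 12,728 m³ (over)
October 2029–December 2029: 7,648 m³ + 4,263 m³ + 138 m³ = 12,049 m³ (under)
At least one window exceeds 12,500 m³.

Yes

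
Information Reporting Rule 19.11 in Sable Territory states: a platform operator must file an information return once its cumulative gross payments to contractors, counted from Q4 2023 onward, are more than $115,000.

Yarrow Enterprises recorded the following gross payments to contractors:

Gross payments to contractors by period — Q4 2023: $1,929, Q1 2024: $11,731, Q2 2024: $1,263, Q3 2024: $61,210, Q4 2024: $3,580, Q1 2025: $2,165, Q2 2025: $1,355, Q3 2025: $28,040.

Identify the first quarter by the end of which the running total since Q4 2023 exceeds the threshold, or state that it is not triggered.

Through Q4 2023: $1,929
Through Q1 2024: $13,660
Through Q2 2024: $14,923
Through Q3 2024: $76,133
Through Q4 2024: $79,713
Through Q1 2025: $81,878
Through Q2 2025: $83,233
Through Q3 2025: $111,273
Final cumulative total $111,273 ≤ $115,000; the threshold is never exceeded.

Not triggered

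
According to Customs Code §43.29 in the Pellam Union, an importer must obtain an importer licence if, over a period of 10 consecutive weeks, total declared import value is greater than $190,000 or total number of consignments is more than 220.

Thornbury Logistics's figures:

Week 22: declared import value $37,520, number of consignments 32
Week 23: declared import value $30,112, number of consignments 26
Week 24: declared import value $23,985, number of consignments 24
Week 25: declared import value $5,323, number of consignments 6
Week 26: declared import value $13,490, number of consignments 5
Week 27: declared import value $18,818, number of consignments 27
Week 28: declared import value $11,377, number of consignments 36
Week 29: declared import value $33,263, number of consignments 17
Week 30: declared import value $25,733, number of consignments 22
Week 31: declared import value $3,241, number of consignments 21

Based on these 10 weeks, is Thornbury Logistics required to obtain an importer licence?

Yes

Total declared import value: $37,520 + $30,112 + $23,985 + $5,323 + $13,490 + $18,818 + $11,377 + $33,263 + $25,733 + $3,241 = $202,862 (> $190,000).
Total number of consignments: 32 + 26 + 24 + 6 + 5 + 27 + 36 + 17 + 22 + 21 = 216 (≤ 220).
The test is 'or': at least one threshold is exceeded.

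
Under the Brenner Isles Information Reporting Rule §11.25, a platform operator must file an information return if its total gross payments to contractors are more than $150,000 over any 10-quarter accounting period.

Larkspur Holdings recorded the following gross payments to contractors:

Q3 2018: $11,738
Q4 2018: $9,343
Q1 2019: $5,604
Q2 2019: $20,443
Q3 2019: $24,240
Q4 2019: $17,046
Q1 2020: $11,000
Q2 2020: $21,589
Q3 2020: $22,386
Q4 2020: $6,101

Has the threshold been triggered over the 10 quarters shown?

No

Total gross payments to contractors: $11,738 + $9,343 + $5,604 + $20,443 + $24,240 + $17,046 + $11,000 + $21,589 + $22,386 + $6,101 = $149,490.
$149,490 ≤ $150,000, so the threshold is not exceeded.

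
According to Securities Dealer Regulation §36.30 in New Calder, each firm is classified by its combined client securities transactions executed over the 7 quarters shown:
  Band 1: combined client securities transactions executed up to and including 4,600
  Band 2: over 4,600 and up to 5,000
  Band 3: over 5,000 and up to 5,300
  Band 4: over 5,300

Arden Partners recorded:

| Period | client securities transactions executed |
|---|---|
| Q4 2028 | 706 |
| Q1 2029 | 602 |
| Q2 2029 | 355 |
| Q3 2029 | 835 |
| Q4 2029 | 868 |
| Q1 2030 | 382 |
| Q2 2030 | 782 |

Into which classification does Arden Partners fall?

Combined client securities transactions executed: 706 + 602 + 355 + 835 + 868 + 382 + 782 = 4,530.
4,530 ≤ 4,600, so Band 1 applies.

Band 1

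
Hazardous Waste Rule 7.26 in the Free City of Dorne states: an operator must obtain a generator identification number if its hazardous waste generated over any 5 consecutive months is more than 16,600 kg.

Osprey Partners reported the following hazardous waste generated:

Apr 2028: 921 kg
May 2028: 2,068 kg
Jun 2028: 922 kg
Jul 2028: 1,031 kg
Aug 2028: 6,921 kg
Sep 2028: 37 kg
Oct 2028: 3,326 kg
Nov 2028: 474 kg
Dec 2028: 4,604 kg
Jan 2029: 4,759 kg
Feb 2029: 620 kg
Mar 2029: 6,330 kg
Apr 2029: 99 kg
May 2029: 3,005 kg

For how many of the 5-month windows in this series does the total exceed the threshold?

1

Apr 2028–Aug 2028: 921 kg + 2,068 kg + 922 kg + 1,031 kg + 6,921 kg = 11,863 kg (under)
May 2028–Sep 2028: 2,068 kg + 922 kg + 1,031 kg + 6,921 kg + 37 kg = 10,979 kg (under)
Jun 2028–Oct 2028: 922 kg + 1,031 kg + 6,921 kg + 37 kg + 3,326 kg = 12,237 kg (under)
Jul 2028–Nov 2028: 1,031 kg + 6,921 kg + 37 kg + 3,326 kg + 474 kg = 11,789 kg (under)
Aug 2028–Dec 2028: 6,921 kg + 37 kg + 3,326 kg + 474 kg + 4,604 kg = 15,362 kg (under)
Sep 2028–Jan 2029: 37 kg + 3,326 kg + 474 kg + 4,604 kg + 4,759 kg = 13,200 kg (under)
Oct 2028–Feb 2029: 3,326 kg + 474 kg + 4,604 kg + 4,759 kg + 620 kg = 13,783 kg (under)
Nov 2028–Mar 2029: 474 kg + 4,604 kg + 4,759 kg + 620 kg + 6,330 kg = 16,787 kg (over)
Dec 2028–Apr 2029: 4,604 kg + 4,759 kg + 620 kg + 6,330 kg + 99 kg = 16,412 kg (under)
Jan 2029–May 2029: 4,759 kg + 620 kg + 6,330 kg + 99 kg + 3,005 kg = 14,813 kg (under)
1 window exceeds the threshold.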